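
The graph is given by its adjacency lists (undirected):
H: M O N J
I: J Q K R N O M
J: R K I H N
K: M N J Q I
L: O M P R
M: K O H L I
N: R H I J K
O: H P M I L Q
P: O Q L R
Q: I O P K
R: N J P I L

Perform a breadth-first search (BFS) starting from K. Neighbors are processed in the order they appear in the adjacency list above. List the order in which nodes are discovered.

K M N J Q I O H L R P

Visit K; enqueue M, N, J, Q, I → queue [M, N, J, Q, I]
Visit M; enqueue O, H, L → queue [N, J, Q, I, O, H, L]
Visit N; enqueue R → queue [J, Q, I, O, H, L, R]
Visit J → queue [Q, I, O, H, L, R]
Visit Q; enqueue P → queue [I, O, H, L, R, P]
Visit I → queue [O, H, L, R, P]
Visit O → queue [H, L, R, P]
Visit H → queue [L, R, P]
Visit L → queue [R, P]
Visit R → queue [P]
Visit P → queue []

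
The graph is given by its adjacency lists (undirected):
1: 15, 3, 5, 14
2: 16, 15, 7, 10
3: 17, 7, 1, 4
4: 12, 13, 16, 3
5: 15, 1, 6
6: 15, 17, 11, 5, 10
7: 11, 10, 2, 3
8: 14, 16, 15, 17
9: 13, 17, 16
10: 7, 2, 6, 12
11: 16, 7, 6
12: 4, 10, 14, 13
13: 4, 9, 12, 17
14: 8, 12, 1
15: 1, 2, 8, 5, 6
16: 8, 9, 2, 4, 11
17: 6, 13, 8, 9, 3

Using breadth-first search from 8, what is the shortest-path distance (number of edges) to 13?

2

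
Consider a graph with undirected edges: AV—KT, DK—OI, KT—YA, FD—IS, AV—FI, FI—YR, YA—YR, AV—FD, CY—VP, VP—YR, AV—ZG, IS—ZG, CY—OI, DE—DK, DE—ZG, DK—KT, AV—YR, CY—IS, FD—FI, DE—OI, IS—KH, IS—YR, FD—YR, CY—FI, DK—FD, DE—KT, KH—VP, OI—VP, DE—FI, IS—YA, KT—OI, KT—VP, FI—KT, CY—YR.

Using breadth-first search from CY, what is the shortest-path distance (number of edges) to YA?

Level 0: CY
Level 1: FI, IS, OI, VP, YR
Level 2: AV, DE, DK, FD, KH, KT, YA, ZG
YA first appears at level 2.

2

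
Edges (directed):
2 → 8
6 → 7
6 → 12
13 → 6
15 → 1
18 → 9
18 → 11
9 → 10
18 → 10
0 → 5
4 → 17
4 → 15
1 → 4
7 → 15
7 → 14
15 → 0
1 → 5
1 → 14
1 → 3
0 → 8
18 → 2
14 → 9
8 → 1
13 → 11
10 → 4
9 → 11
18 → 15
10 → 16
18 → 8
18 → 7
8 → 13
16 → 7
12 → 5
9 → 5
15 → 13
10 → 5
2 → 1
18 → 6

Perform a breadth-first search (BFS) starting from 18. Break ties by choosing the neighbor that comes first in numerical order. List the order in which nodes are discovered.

Visit 18; enqueue 2, 6, 7, 8, 9, 10, 11, 15 → queue [2, 6, 7, 8, 9, 10, 11, 15]
Visit 2; enqueue 1 → queue [6, 7, 8, 9, 10, 11, 15, 1]
Visit 6; enqueue 12 → queue [7, 8, 9, 10, 11, 15, 1, 12]
Visit 7; enqueue 14 → queue [8, 9, 10, 11, 15, 1, 12, 14]
Visit 8; enqueue 13 → queue [9, 10, 11, 15, 1, 12, 14, 13]
Visit 9; enqueue 5 → queue [10, 11, 15, 1, 12, 14, 13, 5]
Visit 10; enqueue 4, 16 → queue [11, 15, 1, 12, 14, 13, 5, 4, 16]
Visit 11 → queue [15, 1, 12, 14, 13, 5, 4, 16]
Visit 15; enqueue 0 → queue [1, 12, 14, 13, 5, 4, 16, 0]
Visit 1; enqueue 3 → queue [12, 14, 13, 5, 4, 16, 0, 3]
Visit 12 → queue [14, 13, 5, 4, 16, 0, 3]
Visit 14 → queue [13, 5, 4, 16, 0, 3]
Visit 13 → queue [5, 4, 16, 0, 3]
Visit 5 → queue [4, 16, 0, 3]
Visit 4; enqueue 17 → queue [16, 0, 3, 17]
Visit 16 → queue [0, 3, 17]
Visit 0 → queue [3, 17]
Visit 3 → queue [17]
Visit 17 → queue []

18, 2, 6, 7, 8, 9, 10, 11, 15, 1, 12, 14, 13, 5, 4, 16, 0, 3, 17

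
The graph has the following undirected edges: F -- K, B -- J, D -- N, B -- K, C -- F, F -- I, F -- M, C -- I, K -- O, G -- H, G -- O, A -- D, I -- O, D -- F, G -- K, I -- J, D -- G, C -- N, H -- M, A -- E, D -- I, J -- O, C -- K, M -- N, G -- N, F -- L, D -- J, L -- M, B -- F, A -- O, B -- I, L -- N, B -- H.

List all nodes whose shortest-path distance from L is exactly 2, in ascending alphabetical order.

Level 0: L
Level 1: F, M, N
Level 2: B, C, D, G, H, I, K
Level 3: A, J, O
Level 4: E

B, C, D, G, H, I, K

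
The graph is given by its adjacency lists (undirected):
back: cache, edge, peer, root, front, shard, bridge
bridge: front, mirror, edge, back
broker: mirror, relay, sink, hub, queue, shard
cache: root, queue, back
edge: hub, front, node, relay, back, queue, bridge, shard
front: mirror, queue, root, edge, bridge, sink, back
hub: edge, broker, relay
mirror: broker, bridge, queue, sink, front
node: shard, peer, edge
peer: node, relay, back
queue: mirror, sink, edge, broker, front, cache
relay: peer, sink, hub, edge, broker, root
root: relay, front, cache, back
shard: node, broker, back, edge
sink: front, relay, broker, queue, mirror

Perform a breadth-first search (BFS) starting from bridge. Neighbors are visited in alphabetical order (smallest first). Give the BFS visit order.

bridge, back, edge, front, mirror, cache, peer, root, shard, hub, node, queue, relay, sink, broker

Visit bridge; enqueue back, edge, front, mirror → queue [back, edge, front, mirror]
Visit back; enqueue cache, peer, root, shard → queue [edge, front, mirror, cache, peer, root, shard]
Visit edge; enqueue hub, node, queue, relay → queue [front, mirror, cache, peer, root, shard, hub, node, queue, relay]
Visit front; enqueue sink → queue [mirror, cache, peer, root, shard, hub, node, queue, relay, sink]
Visit mirror; enqueue broker → queue [cache, peer, root, shard, hub, node, queue, relay, sink, broker]
Visit cache → queue [peer, root, shard, hub, node, queue, relay, sink, broker]
Visit peer → queue [root, shard, hub, node, queue, relay, sink, broker]
Visit root → queue [shard, hub, node, queue, relay, sink, broker]
Visit shard → queue [hub, node, queue, relay, sink, broker]
Visit hub → queue [node, queue, relay, sink, broker]
Visit node → queue [queue, relay, sink, broker]
Visit queue → queue [relay, sink, broker]
Visit relay → queue [sink, broker]
Visit sink → queue [broker]
Visit broker → queue []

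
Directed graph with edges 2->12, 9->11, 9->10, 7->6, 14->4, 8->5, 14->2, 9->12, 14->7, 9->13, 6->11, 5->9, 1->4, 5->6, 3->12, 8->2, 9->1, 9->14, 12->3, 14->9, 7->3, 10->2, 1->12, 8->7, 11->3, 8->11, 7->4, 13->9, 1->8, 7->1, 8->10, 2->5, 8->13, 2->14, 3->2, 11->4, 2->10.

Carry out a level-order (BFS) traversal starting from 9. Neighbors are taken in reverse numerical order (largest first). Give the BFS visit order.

Visit 9; enqueue 14, 13, 12, 11, 10, 1 → queue [14, 13, 12, 11, 10, 1]
Visit 14; enqueue 7, 4, 2 → queue [13, 12, 11, 10, 1, 7, 4, 2]
Visit 13 → queue [12, 11, 10, 1, 7, 4, 2]
Visit 12; enqueue 3 → queue [11, 10, 1, 7, 4, 2, 3]
Visit 11 → queue [10, 1, 7, 4, 2, 3]
Visit 10 → queue [1, 7, 4, 2, 3]
Visit 1; enqueue 8 → queue [7, 4, 2, 3, 8]
Visit 7; enqueue 6 → queue [4, 2, 3, 8, 6]
Visit 4 → queue [2, 3, 8, 6]
Visit 2; enqueue 5 → queue [3, 8, 6, 5]
Visit 3 → queue [8, 6, 5]
Visit 8 → queue [6, 5]
Visit 6 → queue [5]
Visit 5 → queue []

9, 14, 13, 12, 11, 10, 1, 7, 4, 2, 3, 8, 6, 5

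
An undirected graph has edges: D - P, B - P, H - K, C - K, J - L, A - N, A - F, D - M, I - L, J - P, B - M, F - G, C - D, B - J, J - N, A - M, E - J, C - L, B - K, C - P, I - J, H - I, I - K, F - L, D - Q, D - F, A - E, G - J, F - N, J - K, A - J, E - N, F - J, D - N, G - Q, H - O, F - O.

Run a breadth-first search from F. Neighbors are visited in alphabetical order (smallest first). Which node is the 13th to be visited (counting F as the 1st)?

Q

Visit F; enqueue A, D, G, J, L, N, O → queue [A, D, G, J, L, N, O]
Visit A; enqueue E, M → queue [D, G, J, L, N, O, E, M]
Visit D; enqueue C, P, Q → queue [G, J, L, N, O, E, M, C, P, Q]
Visit G → queue [J, L, N, O, E, M, C, P, Q]
Visit J; enqueue B, I, K → queue [L, N, O, E, M, C, P, Q, B, I, K]
Visit L → queue [N, O, E, M, C, P, Q, B, I, K]
Visit N → queue [O, E, M, C, P, Q, B, I, K]
Visit O; enqueue H → queue [E, M, C, P, Q, B, I, K, H]
Visit E → queue [M, C, P, Q, B, I, K, H]
Visit M → queue [C, P, Q, B, I, K, H]
Visit C → queue [P, Q, B, I, K, H]
Visit P → queue [Q, B, I, K, H]
Visit Q → queue [B, I, K, H]
Visit B → queue [I, K, H]
Visit I → queue [K, H]
Visit K → queue [H]
Visit H → queue []

Visit order: F, A, D, G, J, L, N, O, E, M, C, P, Q, B, I, K, H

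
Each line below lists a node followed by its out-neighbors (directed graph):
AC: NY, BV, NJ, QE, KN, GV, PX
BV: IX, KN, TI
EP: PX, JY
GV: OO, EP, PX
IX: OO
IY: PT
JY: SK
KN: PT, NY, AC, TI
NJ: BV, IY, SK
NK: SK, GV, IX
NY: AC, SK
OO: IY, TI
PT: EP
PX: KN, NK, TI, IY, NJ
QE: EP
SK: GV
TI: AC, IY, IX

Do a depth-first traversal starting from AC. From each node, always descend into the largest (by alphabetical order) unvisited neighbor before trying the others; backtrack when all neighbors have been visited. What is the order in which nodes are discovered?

AC -> QE -> EP -> PX -> TI -> IY -> PT -> IX -> OO -> NK -> SK -> GV -> NJ -> BV -> KN -> NY -> JY

Visit AC
AC → QE
QE → EP
EP → PX
PX → TI
TI → IY
IY → PT
TI → IX
IX → OO
PX → NK
NK → SK
SK → GV
PX → NJ
NJ → BV
BV → KN
KN → NY
EP → JY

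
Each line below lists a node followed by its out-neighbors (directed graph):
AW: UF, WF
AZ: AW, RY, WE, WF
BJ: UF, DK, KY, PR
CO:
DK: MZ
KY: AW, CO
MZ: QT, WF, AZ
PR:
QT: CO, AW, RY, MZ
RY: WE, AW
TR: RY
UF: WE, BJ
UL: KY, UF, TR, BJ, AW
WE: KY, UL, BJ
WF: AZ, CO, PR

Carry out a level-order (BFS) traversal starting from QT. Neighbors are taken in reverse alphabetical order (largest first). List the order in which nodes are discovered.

QT, RY, MZ, CO, AW, WE, WF, AZ, UF, UL, KY, BJ, PR, TR, DK

Visit QT; enqueue RY, MZ, CO, AW → queue [RY, MZ, CO, AW]
Visit RY; enqueue WE → queue [MZ, CO, AW, WE]
Visit MZ; enqueue WF, AZ → queue [CO, AW, WE, WF, AZ]
Visit CO → queue [AW, WE, WF, AZ]
Visit AW; enqueue UF → queue [WE, WF, AZ, UF]
Visit WE; enqueue UL, KY, BJ → queue [WF, AZ, UF, UL, KY, BJ]
Visit WF; enqueue PR → queue [AZ, UF, UL, KY, BJ, PR]
Visit AZ → queue [UF, UL, KY, BJ, PR]
Visit UF → queue [UL, KY, BJ, PR]
Visit UL; enqueue TR → queue [KY, BJ, PR, TR]
Visit KY → queue [BJ, PR, TR]
Visit BJ; enqueue DK → queue [PR, TR, DK]
Visit PR → queue [TR, DK]
Visit TR → queue [DK]
Visit DK → queue []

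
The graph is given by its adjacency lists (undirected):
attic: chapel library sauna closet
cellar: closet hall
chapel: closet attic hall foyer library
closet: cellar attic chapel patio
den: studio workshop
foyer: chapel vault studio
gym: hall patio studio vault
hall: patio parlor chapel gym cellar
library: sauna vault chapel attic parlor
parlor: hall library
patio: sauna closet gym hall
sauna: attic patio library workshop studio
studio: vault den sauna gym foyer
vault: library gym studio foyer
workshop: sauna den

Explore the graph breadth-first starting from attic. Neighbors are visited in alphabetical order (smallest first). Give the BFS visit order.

attic, chapel, closet, library, sauna, foyer, hall, cellar, patio, parlor, vault, studio, workshop, gym, den

Visit attic; enqueue chapel, closet, library, sauna → queue [chapel, closet, library, sauna]
Visit chapel; enqueue foyer, hall → queue [closet, library, sauna, foyer, hall]
Visit closet; enqueue cellar, patio → queue [library, sauna, foyer, hall, cellar, patio]
Visit library; enqueue parlor, vault → queue [sauna, foyer, hall, cellar, patio, parlor, vault]
Visit sauna; enqueue studio, workshop → queue [foyer, hall, cellar, patio, parlor, vault, studio, workshop]
Visit foyer → queue [hall, cellar, patio, parlor, vault, studio, workshop]
Visit hall; enqueue gym → queue [cellar, patio, parlor, vault, studio, workshop, gym]
Visit cellar → queue [patio, parlor, vault, studio, workshop, gym]
Visit patio → queue [parlor, vault, studio, workshop, gym]
Visit parlor → queue [vault, studio, workshop, gym]
Visit vault → queue [studio, workshop, gym]
Visit studio; enqueue den → queue [workshop, gym, den]
Visit workshop → queue [gym, den]
Visit gym → queue [den]
Visit den → queue []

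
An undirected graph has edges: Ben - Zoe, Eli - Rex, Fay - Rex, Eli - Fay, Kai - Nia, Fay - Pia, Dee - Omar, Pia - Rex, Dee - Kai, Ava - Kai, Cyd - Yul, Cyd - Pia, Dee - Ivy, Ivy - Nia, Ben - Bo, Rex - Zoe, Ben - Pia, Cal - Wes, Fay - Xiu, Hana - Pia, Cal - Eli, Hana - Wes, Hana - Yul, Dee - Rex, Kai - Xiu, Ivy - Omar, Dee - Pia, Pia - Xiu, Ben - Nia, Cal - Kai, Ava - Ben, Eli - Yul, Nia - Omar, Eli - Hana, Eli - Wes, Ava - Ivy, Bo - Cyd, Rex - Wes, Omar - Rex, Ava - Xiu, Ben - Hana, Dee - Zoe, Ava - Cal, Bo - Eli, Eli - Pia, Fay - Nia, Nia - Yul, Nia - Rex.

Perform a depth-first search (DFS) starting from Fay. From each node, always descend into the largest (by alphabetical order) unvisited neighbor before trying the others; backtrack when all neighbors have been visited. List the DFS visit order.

Visit Fay
Fay → Xiu
Xiu → Pia
Pia → Rex
Rex → Zoe
Zoe → Dee
Dee → Omar
Omar → Nia
Nia → Yul
Yul → Hana
Hana → Wes
Wes → Eli
Eli → Cal
Cal → Kai
Kai → Ava
Ava → Ivy
Ava → Ben
Ben → Bo
Bo → Cyd

Fay Xiu Pia Rex Zoe Dee Omar Nia Yul Hana Wes Eli Cal Kai Ava Ivy Ben Bo Cyd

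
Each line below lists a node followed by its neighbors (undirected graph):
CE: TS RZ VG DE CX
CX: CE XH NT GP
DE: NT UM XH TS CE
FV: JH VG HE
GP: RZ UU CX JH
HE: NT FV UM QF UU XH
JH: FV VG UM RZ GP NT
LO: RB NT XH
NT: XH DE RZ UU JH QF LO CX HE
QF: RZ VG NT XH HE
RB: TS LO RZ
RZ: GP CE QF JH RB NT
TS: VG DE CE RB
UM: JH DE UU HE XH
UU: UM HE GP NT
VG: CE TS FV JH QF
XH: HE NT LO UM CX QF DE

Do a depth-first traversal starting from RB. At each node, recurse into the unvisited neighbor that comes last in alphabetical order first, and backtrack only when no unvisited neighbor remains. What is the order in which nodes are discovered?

Visit RB
RB → TS
TS → VG
VG → QF
QF → XH
XH → UM
UM → UU
UU → NT
NT → RZ
RZ → JH
JH → GP
GP → CX
CX → CE
CE → DE
JH → FV
FV → HE
NT → LO

RB → TS → VG → QF → XH → UM → UU → NT → RZ → JH → GP → CX → CE → DE → FV → HE → LO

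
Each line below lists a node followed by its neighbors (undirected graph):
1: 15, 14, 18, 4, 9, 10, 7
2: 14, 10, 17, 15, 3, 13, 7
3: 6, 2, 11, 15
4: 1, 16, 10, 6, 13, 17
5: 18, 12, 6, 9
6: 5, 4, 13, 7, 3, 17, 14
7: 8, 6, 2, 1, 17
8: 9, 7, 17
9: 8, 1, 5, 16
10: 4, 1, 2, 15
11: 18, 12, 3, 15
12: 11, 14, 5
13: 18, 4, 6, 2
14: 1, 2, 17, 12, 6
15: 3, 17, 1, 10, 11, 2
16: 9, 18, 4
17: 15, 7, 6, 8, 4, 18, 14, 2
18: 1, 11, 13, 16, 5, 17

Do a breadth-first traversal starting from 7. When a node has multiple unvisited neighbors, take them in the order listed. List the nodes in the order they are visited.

Visit 7; enqueue 8, 6, 2, 1, 17 → queue [8, 6, 2, 1, 17]
Visit 8; enqueue 9 → queue [6, 2, 1, 17, 9]
Visit 6; enqueue 5, 4, 13, 3, 14 → queue [2, 1, 17, 9, 5, 4, 13, 3, 14]
Visit 2; enqueue 10, 15 → queue [1, 17, 9, 5, 4, 13, 3, 14, 10, 15]
Visit 1; enqueue 18 → queue [17, 9, 5, 4, 13, 3, 14, 10, 15, 18]
Visit 17 → queue [9, 5, 4, 13, 3, 14, 10, 15, 18]
Visit 9; enqueue 16 → queue [5, 4, 13, 3, 14, 10, 15, 18, 16]
Visit 5; enqueue 12 → queue [4, 13, 3, 14, 10, 15, 18, 16, 12]
Visit 4 → queue [13, 3, 14, 10, 15, 18, 16, 12]
Visit 13 → queue [3, 14, 10, 15, 18, 16, 12]
Visit 3; enqueue 11 → queue [14, 10, 15, 18, 16, 12, 11]
Visit 14 → queue [10, 15, 18, 16, 12, 11]
Visit 10 → queue [15, 18, 16, 12, 11]
Visit 15 → queue [18, 16, 12, 11]
Visit 18 → queue [16, 12, 11]
Visit 16 → queue [12, 11]
Visit 12 → queue [11]
Visit 11 → queue []

7 8 6 2 1 17 9 5 4 13 3 14 10 15 18 16 12 11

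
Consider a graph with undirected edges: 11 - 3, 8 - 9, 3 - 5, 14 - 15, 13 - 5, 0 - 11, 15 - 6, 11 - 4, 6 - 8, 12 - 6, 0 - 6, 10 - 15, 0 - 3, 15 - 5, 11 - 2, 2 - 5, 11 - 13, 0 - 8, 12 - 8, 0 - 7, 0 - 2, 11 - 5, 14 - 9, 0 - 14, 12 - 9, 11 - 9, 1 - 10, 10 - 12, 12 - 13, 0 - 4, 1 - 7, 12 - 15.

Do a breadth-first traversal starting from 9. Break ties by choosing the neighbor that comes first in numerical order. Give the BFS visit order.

Visit 9; enqueue 8, 11, 12, 14 → queue [8, 11, 12, 14]
Visit 8; enqueue 0, 6 → queue [11, 12, 14, 0, 6]
Visit 11; enqueue 2, 3, 4, 5, 13 → queue [12, 14, 0, 6, 2, 3, 4, 5, 13]
Visit 12; enqueue 10, 15 → queue [14, 0, 6, 2, 3, 4, 5, 13, 10, 15]
Visit 14 → queue [0, 6, 2, 3, 4, 5, 13, 10, 15]
Visit 0; enqueue 7 → queue [6, 2, 3, 4, 5, 13, 10, 15, 7]
Visit 6 → queue [2, 3, 4, 5, 13, 10, 15, 7]
Visit 2 → queue [3, 4, 5, 13, 10, 15, 7]
Visit 3 → queue [4, 5, 13, 10, 15, 7]
Visit 4 → queue [5, 13, 10, 15, 7]
Visit 5 → queue [13, 10, 15, 7]
Visit 13 → queue [10, 15, 7]
Visit 10; enqueue 1 → queue [15, 7, 1]
Visit 15 → queue [7, 1]
Visit 7 → queue [1]
Visit 1 → queue []

9 → 8 → 11 → 12 → 14 → 0 → 6 → 2 → 3 → 4 → 5 → 13 → 10 → 15 → 7 → 1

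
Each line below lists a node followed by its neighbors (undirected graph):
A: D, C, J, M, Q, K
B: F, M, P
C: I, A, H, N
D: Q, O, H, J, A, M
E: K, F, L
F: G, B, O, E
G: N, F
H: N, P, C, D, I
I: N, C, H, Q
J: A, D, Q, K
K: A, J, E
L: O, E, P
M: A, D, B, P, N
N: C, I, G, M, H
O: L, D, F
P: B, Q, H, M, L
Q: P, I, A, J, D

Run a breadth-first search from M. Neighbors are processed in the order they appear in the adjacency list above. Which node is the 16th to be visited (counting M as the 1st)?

Visit M; enqueue A, D, B, P, N → queue [A, D, B, P, N]
Visit A; enqueue C, J, Q, K → queue [D, B, P, N, C, J, Q, K]
Visit D; enqueue O, H → queue [B, P, N, C, J, Q, K, O, H]
Visit B; enqueue F → queue [P, N, C, J, Q, K, O, H, F]
Visit P; enqueue L → queue [N, C, J, Q, K, O, H, F, L]
Visit N; enqueue I, G → queue [C, J, Q, K, O, H, F, L, I, G]
Visit C → queue [J, Q, K, O, H, F, L, I, G]
Visit J → queue [Q, K, O, H, F, L, I, G]
Visit Q → queue [K, O, H, F, L, I, G]
Visit K; enqueue E → queue [O, H, F, L, I, G, E]
Visit O → queue [H, F, L, I, G, E]
Visit H → queue [F, L, I, G, E]
Visit F → queue [L, I, G, E]
Visit L → queue [I, G, E]
Visit I → queue [G, E]
Visit G → queue [E]
Visit E → queue []

Visit order: M, A, D, B, P, N, C, J, Q, K, O, H, F, L, I, G, E

G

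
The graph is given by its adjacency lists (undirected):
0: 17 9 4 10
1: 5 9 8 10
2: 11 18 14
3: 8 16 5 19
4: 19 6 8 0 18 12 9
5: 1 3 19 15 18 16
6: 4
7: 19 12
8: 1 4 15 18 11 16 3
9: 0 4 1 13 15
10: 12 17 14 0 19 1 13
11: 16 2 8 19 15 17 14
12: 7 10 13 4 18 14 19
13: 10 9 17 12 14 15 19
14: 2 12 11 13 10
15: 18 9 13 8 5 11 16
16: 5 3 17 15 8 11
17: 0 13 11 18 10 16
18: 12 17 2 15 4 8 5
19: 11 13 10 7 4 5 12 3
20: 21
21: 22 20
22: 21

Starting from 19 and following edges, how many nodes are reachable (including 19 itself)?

20

BFS from 19 visits: 19, 11, 13, 10, 7, 4, 5, 12, 3, 16, 2, 8, 15, 17, 14, 9, 0, 1, 6, 18
Reachable nodes: 20 of 23 total.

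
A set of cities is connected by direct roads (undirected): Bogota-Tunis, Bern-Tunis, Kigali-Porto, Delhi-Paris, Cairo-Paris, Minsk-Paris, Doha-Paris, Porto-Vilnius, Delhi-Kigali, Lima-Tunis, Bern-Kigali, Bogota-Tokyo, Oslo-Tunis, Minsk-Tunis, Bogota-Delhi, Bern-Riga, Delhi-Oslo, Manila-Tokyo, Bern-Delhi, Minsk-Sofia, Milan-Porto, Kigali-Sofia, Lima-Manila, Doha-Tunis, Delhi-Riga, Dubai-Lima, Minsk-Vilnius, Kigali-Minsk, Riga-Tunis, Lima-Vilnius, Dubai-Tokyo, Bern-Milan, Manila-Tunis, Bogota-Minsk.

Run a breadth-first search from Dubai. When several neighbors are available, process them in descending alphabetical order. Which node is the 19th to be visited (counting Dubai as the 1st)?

Visit Dubai; enqueue Tokyo, Lima → queue [Tokyo, Lima]
Visit Tokyo; enqueue Manila, Bogota → queue [Lima, Manila, Bogota]
Visit Lima; enqueue Vilnius, Tunis → queue [Manila, Bogota, Vilnius, Tunis]
Visit Manila → queue [Bogota, Vilnius, Tunis]
Visit Bogota; enqueue Minsk, Delhi → queue [Vilnius, Tunis, Minsk, Delhi]
Visit Vilnius; enqueue Porto → queue [Tunis, Minsk, Delhi, Porto]
Visit Tunis; enqueue Riga, Oslo, Doha, Bern → queue [Minsk, Delhi, Porto, Riga, Oslo, Doha, Bern]
Visit Minsk; enqueue Sofia, Paris, Kigali → queue [Delhi, Porto, Riga, Oslo, Doha, Bern, Sofia, Paris, Kigali]
Visit Delhi → queue [Porto, Riga, Oslo, Doha, Bern, Sofia, Paris, Kigali]
Visit Porto; enqueue Milan → queue [Riga, Oslo, Doha, Bern, Sofia, Paris, Kigali, Milan]
Visit Riga → queue [Oslo, Doha, Bern, Sofia, Paris, Kigali, Milan]
Visit Oslo → queue [Doha, Bern, Sofia, Paris, Kigali, Milan]
Visit Doha → queue [Bern, Sofia, Paris, Kigali, Milan]
Visit Bern → queue [Sofia, Paris, Kigali, Milan]
Visit Sofia → queue [Paris, Kigali, Milan]
Visit Paris; enqueue Cairo → queue [Kigali, Milan, Cairo]
Visit Kigali → queue [Milan, Cairo]
Visit Milan → queue [Cairo]
Visit Cairo → queue []

Visit order: Dubai, Tokyo, Lima, Manila, Bogota, Vilnius, Tunis, Minsk, Delhi, Porto, Riga, Oslo, Doha, Bern, Sofia, Paris, Kigali, Milan, Cairo

Cairo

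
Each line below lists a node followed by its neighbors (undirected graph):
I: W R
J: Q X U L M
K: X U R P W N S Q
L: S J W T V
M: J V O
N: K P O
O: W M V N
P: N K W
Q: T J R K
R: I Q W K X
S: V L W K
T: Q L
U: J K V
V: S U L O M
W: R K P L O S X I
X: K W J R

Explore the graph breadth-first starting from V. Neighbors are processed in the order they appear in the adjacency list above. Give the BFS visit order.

V S U L O M W K J T N R P X I Q

Visit V; enqueue S, U, L, O, M → queue [S, U, L, O, M]
Visit S; enqueue W, K → queue [U, L, O, M, W, K]
Visit U; enqueue J → queue [L, O, M, W, K, J]
Visit L; enqueue T → queue [O, M, W, K, J, T]
Visit O; enqueue N → queue [M, W, K, J, T, N]
Visit M → queue [W, K, J, T, N]
Visit W; enqueue R, P, X, I → queue [K, J, T, N, R, P, X, I]
Visit K; enqueue Q → queue [J, T, N, R, P, X, I, Q]
Visit J → queue [T, N, R, P, X, I, Q]
Visit T → queue [N, R, P, X, I, Q]
Visit N → queue [R, P, X, I, Q]
Visit R → queue [P, X, I, Q]
Visit P → queue [X, I, Q]
Visit X → queue [I, Q]
Visit I → queue [Q]
Visit Q → queue []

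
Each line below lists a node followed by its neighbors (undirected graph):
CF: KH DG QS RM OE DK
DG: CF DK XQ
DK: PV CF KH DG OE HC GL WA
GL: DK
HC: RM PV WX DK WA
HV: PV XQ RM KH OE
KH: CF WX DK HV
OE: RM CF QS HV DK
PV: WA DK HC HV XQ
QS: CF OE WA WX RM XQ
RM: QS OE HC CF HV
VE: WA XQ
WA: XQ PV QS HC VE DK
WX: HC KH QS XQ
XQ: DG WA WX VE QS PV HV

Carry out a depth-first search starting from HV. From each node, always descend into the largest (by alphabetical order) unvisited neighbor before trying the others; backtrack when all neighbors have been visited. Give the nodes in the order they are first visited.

Visit HV
HV → XQ
XQ → WX
WX → QS
QS → WA
WA → VE
WA → PV
PV → HC
HC → RM
RM → OE
OE → DK
DK → KH
KH → CF
CF → DG
DK → GL

HV → XQ → WX → QS → WA → VE → PV → HC → RM → OE → DK → KH → CF → DG → GL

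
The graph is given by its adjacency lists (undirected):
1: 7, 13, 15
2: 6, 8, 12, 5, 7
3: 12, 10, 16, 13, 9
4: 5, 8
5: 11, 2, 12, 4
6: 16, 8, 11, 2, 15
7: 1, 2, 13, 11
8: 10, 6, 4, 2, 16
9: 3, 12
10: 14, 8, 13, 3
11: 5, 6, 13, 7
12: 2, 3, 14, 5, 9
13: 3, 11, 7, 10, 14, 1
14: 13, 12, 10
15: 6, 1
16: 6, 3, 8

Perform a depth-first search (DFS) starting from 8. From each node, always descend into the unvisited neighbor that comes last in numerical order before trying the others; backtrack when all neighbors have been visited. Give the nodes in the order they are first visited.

8, 16, 6, 15, 1, 13, 14, 12, 9, 3, 10, 5, 11, 7, 2, 4

Visit 8
8 → 16
16 → 6
6 → 15
15 → 1
1 → 13
13 → 14
14 → 12
12 → 9
9 → 3
3 → 10
12 → 5
5 → 11
11 → 7
7 → 2
5 → 4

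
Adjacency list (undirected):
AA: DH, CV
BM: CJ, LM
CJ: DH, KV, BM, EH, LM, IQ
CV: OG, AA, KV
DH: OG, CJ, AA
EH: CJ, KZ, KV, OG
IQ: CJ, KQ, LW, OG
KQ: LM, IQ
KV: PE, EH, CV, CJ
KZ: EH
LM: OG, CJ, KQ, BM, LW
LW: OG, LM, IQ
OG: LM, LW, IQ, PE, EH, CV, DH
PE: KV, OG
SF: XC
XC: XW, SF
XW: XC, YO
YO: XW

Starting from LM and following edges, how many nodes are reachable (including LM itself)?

14

BFS from LM visits: LM, OG, LW, KQ, CJ, BM, PE, IQ, EH, DH, CV, KV, KZ, AA
Reachable nodes: 14 of 18 total.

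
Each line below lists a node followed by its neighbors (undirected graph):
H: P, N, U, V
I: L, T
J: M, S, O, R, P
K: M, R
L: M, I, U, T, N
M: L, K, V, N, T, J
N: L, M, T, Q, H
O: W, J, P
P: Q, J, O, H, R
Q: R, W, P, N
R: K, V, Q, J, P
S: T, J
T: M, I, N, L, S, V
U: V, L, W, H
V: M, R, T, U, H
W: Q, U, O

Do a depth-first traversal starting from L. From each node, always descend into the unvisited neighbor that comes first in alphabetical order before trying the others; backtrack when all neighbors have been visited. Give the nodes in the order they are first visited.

L I T M J O P H N Q R K V U W S

Visit L
L → I
I → T
T → M
M → J
J → O
O → P
P → H
H → N
N → Q
Q → R
R → K
R → V
V → U
U → W
J → S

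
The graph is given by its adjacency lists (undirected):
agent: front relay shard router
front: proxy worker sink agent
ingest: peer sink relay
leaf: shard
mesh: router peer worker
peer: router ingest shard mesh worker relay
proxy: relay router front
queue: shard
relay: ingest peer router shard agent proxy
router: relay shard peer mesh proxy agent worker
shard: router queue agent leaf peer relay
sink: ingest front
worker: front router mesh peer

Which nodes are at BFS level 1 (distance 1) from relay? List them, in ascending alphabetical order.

Level 0: relay
Level 1: agent, ingest, peer, proxy, router, shard
Level 2: front, leaf, mesh, queue, sink, worker

agent, ingest, peer, proxy, router, shard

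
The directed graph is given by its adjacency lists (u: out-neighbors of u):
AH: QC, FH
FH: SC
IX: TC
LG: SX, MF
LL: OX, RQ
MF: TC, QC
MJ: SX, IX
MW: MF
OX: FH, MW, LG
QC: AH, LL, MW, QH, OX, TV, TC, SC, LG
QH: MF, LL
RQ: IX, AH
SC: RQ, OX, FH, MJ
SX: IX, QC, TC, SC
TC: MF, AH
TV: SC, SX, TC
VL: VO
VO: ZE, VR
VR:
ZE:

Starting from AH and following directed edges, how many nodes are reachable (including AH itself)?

16

BFS from AH visits: AH, FH, QC, SC, LG, LL, MW, OX, QH, TC, TV, MJ, RQ, MF, SX, IX
Reachable nodes: 16 of 20 total.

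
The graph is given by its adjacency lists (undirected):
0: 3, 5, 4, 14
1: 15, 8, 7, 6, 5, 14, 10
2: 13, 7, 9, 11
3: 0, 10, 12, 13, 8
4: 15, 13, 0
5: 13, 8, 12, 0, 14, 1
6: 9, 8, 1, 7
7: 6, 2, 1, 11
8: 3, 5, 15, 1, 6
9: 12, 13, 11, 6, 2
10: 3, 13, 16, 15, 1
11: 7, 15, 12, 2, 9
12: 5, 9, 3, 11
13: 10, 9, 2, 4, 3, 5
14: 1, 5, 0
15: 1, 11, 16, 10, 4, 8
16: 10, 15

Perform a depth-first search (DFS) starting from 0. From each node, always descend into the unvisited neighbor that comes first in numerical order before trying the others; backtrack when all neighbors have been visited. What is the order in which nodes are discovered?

0, 3, 8, 1, 5, 12, 9, 2, 7, 6, 11, 15, 4, 13, 10, 16, 14

Visit 0
0 → 3
3 → 8
8 → 1
1 → 5
5 → 12
12 → 9
9 → 2
2 → 7
7 → 6
7 → 11
11 → 15
15 → 4
4 → 13
13 → 10
10 → 16
5 → 14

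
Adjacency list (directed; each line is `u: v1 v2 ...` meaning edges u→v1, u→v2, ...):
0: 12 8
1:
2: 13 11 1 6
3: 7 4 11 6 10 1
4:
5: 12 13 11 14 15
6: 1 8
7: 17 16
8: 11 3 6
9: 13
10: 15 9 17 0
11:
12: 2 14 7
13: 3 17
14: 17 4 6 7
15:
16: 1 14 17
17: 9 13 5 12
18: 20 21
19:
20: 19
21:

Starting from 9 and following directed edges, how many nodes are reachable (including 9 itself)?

BFS from 9 visits: 9, 13, 3, 17, 7, 4, 11, 6, 10, 1, 5, 12, 16, 8, 15, 0, 14, 2
Reachable nodes: 18 of 22 total.

18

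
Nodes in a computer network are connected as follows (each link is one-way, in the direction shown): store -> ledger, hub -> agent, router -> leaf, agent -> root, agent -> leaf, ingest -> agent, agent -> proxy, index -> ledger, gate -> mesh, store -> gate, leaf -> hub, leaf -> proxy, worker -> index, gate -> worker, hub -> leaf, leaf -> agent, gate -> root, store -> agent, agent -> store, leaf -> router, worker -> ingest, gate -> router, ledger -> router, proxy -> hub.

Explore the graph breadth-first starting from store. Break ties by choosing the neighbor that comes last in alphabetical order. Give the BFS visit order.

Visit store; enqueue ledger, gate, agent → queue [ledger, gate, agent]
Visit ledger; enqueue router → queue [gate, agent, router]
Visit gate; enqueue worker, root, mesh → queue [agent, router, worker, root, mesh]
Visit agent; enqueue proxy, leaf → queue [router, worker, root, mesh, proxy, leaf]
Visit router → queue [worker, root, mesh, proxy, leaf]
Visit worker; enqueue ingest, index → queue [root, mesh, proxy, leaf, ingest, index]
Visit root → queue [mesh, proxy, leaf, ingest, index]
Visit mesh → queue [proxy, leaf, ingest, index]
Visit proxy; enqueue hub → queue [leaf, ingest, index, hub]
Visit leaf → queue [ingest, index, hub]
Visit ingest → queue [index, hub]
Visit index → queue [hub]
Visit hub → queue []

store, ledger, gate, agent, router, worker, root, mesh, proxy, leaf, ingest, index, hub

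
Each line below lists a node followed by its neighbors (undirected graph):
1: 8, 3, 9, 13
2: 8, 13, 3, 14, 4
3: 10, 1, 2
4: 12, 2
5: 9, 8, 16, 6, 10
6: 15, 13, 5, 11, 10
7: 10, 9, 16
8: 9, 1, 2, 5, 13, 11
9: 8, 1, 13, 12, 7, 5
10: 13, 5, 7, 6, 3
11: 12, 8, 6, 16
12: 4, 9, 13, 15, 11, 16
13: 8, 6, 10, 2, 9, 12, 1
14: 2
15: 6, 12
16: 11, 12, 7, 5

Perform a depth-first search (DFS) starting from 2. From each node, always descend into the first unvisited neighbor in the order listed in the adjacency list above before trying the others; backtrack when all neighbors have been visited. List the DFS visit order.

2, 8, 9, 1, 3, 10, 13, 6, 15, 12, 4, 11, 16, 7, 5, 14

Visit 2
2 → 8
8 → 9
9 → 1
1 → 3
3 → 10
10 → 13
13 → 6
6 → 15
15 → 12
12 → 4
12 → 11
11 → 16
16 → 7
16 → 5
2 → 14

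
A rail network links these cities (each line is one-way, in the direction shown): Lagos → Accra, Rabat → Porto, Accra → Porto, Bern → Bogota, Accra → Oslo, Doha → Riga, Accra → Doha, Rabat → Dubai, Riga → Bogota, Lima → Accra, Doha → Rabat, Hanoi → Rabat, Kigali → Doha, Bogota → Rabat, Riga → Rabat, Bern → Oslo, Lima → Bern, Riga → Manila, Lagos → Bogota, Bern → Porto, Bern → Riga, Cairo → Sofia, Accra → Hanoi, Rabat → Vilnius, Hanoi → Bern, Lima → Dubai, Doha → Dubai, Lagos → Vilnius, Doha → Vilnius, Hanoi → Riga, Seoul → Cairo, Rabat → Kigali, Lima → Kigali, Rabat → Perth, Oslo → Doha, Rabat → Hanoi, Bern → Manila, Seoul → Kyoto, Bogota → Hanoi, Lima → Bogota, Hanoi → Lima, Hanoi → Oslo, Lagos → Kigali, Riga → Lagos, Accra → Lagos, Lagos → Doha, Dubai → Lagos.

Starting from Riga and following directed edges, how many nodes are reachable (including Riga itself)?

BFS from Riga visits: Riga, Bogota, Lagos, Manila, Rabat, Hanoi, Accra, Doha, Kigali, Vilnius, Dubai, Perth, Porto, Bern, Lima, Oslo
Reachable nodes: 16 of 20 total.

16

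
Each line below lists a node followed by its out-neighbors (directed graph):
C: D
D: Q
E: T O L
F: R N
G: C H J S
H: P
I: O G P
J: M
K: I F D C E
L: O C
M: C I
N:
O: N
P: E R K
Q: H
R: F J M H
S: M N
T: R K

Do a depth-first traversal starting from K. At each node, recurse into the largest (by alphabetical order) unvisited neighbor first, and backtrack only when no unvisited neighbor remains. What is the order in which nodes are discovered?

K, I, P, R, M, C, D, Q, H, J, F, N, E, T, O, L, G, S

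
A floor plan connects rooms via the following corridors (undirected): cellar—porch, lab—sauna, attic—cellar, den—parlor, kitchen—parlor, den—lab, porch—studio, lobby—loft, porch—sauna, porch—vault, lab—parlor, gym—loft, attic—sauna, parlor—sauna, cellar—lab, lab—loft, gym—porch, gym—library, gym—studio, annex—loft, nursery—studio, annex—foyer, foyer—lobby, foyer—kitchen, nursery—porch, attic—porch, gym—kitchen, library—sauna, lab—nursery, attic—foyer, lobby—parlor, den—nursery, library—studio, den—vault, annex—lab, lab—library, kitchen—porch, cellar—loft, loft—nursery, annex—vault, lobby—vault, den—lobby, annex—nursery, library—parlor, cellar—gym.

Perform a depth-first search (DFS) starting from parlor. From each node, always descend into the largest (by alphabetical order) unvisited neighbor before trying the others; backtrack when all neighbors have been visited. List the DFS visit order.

parlor, sauna, porch, vault, lobby, loft, nursery, studio, library, lab, den, cellar, gym, kitchen, foyer, attic, annex

Visit parlor
parlor → sauna
sauna → porch
porch → vault
vault → lobby
lobby → loft
loft → nursery
nursery → studio
studio → library
library → lab
lab → den
lab → cellar
cellar → gym
gym → kitchen
kitchen → foyer
foyer → attic
foyer → annex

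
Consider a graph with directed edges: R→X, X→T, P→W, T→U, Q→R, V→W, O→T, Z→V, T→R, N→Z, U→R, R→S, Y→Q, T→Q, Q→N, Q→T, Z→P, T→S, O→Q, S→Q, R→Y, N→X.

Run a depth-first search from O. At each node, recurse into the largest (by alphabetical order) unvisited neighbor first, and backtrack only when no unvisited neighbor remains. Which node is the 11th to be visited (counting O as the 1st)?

P

Visit O
O → T
T → U
U → R
R → Y
Y → Q
Q → N
N → Z
Z → V
V → W
Z → P
N → X
R → S

Visit order: O, T, U, R, Y, Q, N, Z, V, W, P, X, S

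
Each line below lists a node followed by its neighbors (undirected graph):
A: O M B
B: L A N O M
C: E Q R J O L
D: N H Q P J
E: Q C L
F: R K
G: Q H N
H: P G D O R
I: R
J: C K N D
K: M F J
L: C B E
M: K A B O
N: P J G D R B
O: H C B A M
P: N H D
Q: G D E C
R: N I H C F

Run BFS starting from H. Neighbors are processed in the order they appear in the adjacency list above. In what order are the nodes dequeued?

Visit H; enqueue P, G, D, O, R → queue [P, G, D, O, R]
Visit P; enqueue N → queue [G, D, O, R, N]
Visit G; enqueue Q → queue [D, O, R, N, Q]
Visit D; enqueue J → queue [O, R, N, Q, J]
Visit O; enqueue C, B, A, M → queue [R, N, Q, J, C, B, A, M]
Visit R; enqueue I, F → queue [N, Q, J, C, B, A, M, I, F]
Visit N → queue [Q, J, C, B, A, M, I, F]
Visit Q; enqueue E → queue [J, C, B, A, M, I, F, E]
Visit J; enqueue K → queue [C, B, A, M, I, F, E, K]
Visit C; enqueue L → queue [B, A, M, I, F, E, K, L]
Visit B → queue [A, M, I, F, E, K, L]
Visit A → queue [M, I, F, E, K, L]
Visit M → queue [I, F, E, K, L]
Visit I → queue [F, E, K, L]
Visit F → queue [E, K, L]
Visit E → queue [K, L]
Visit K → queue [L]
Visit L → queue []

H → P → G → D → O → R → N → Q → J → C → B → A → M → I → F → E → K → L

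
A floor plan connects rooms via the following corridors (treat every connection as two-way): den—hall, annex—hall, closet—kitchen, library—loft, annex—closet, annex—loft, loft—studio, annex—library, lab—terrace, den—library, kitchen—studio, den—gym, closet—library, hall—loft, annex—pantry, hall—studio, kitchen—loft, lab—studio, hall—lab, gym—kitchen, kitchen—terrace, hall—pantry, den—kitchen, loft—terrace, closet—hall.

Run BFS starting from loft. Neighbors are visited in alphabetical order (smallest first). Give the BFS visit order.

loft, annex, hall, kitchen, library, studio, terrace, closet, pantry, den, lab, gym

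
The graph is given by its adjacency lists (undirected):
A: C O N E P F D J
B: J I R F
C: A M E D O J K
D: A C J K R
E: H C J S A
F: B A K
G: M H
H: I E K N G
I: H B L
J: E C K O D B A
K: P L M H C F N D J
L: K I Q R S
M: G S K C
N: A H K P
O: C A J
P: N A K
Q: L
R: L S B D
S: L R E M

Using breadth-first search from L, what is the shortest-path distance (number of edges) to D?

2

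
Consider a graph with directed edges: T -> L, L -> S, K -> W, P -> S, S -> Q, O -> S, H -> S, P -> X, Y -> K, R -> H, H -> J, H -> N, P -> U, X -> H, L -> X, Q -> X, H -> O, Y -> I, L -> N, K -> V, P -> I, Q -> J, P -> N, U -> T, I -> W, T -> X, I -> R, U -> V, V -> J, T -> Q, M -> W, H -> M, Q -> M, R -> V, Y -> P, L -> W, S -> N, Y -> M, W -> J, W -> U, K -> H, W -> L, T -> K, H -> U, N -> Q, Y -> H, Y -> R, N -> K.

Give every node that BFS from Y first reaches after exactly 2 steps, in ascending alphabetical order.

Level 0: Y
Level 1: H, I, K, M, P, R
Level 2: J, N, O, S, U, V, W, X
Level 3: L, Q, T

J, N, O, S, U, V, W, X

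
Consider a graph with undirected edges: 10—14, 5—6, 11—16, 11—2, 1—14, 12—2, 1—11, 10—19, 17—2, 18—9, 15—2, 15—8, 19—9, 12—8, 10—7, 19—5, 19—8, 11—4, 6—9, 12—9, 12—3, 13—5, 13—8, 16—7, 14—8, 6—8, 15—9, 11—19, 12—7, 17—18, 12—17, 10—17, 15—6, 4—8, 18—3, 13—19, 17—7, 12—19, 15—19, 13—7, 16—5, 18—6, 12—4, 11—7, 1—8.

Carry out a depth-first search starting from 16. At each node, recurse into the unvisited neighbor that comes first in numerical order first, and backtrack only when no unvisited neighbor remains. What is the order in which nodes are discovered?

Visit 16
16 → 5
5 → 6
6 → 8
8 → 1
1 → 11
11 → 2
2 → 12
12 → 3
3 → 18
18 → 9
9 → 15
15 → 19
19 → 10
10 → 7
7 → 13
7 → 17
10 → 14
12 → 4

16, 5, 6, 8, 1, 11, 2, 12, 3, 18, 9, 15, 19, 10, 7, 13, 17, 14, 4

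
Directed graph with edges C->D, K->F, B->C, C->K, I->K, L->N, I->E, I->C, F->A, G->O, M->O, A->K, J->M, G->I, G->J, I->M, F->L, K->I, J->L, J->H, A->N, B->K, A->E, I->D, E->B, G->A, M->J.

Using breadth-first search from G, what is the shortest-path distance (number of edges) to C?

2

Level 0: G
Level 1: A, I, J, O
Level 2: C, D, E, H, K, L, M, N
Level 3: B, F
C first appears at level 2.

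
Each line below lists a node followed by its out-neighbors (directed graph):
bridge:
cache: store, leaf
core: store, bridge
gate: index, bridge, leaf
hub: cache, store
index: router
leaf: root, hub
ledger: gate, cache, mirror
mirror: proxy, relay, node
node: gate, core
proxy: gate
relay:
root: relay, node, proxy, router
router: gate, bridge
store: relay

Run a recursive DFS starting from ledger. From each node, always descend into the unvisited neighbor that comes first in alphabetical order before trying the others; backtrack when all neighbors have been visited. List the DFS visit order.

Visit ledger
ledger → cache
cache → leaf
leaf → hub
hub → store
store → relay
leaf → root
root → node
node → core
core → bridge
node → gate
gate → index
index → router
root → proxy
ledger → mirror

ledger → cache → leaf → hub → store → relay → root → node → core → bridge → gate → index → router → proxy → mirror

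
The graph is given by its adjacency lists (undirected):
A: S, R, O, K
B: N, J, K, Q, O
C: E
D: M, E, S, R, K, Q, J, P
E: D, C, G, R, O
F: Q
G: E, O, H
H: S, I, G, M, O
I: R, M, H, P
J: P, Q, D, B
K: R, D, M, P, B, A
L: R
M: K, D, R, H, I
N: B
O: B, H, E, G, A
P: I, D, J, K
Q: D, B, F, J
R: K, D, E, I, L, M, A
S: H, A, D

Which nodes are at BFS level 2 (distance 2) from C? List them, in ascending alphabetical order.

D, G, O, R

Level 0: C
Level 1: E
Level 2: D, G, O, R
Level 3: A, B, H, I, J, K, L, M, P, Q, S
Level 4: F, N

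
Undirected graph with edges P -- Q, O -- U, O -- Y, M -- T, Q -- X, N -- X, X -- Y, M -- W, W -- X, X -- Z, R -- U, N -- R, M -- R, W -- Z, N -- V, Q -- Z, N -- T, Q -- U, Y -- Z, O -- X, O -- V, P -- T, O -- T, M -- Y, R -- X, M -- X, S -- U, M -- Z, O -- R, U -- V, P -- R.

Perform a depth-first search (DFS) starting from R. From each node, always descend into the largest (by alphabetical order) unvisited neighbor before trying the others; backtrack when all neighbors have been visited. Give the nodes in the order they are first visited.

R X Z Y O V U S Q P T N M W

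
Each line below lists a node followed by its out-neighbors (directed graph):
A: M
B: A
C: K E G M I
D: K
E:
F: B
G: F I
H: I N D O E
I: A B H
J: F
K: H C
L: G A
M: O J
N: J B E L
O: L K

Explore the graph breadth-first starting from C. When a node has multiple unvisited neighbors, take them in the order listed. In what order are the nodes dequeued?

C, K, E, G, M, I, H, F, O, J, A, B, N, D, L

Visit C; enqueue K, E, G, M, I → queue [K, E, G, M, I]
Visit K; enqueue H → queue [E, G, M, I, H]
Visit E → queue [G, M, I, H]
Visit G; enqueue F → queue [M, I, H, F]
Visit M; enqueue O, J → queue [I, H, F, O, J]
Visit I; enqueue A, B → queue [H, F, O, J, A, B]
Visit H; enqueue N, D → queue [F, O, J, A, B, N, D]
Visit F → queue [O, J, A, B, N, D]
Visit O; enqueue L → queue [J, A, B, N, D, L]
Visit J → queue [A, B, N, D, L]
Visit A → queue [B, N, D, L]
Visit B → queue [N, D, L]
Visit N → queue [D, L]
Visit D → queue [L]
Visit L → queue []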